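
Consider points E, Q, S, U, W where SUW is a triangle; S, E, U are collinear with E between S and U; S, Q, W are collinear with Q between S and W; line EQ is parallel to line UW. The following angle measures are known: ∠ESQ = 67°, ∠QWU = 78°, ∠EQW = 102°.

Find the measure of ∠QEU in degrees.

∠QEU = 145°

1. ∠EQS = 78°  [linear pair at Q on SW]
2. ∠QES = 35°  [△SEQ]
3. ∠QEU = 145°  [linear pair at E on SU]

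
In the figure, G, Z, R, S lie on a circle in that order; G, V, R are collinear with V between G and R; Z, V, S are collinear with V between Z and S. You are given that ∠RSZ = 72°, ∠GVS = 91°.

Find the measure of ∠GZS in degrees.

1. ∠RGZ = 72°  [same arc ZR]
2. ∠RVZ = 91°  [vertical angles at V]
3. ∠GVZ = 89°  [linear pair at V on GR]
4. ∠GZS = 19°  [△GVZ]

∠GZS = 19°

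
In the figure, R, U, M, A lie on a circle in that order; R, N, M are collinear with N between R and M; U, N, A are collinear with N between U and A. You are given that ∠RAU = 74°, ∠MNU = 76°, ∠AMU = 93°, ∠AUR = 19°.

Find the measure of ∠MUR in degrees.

∠MUR = 49°

1. ∠RMU = 74°  [same arc RU]
2. ∠RNU = 104°  [linear pair at N on RM]
3. ∠MRU = 57°  [△RNU]
4. ∠MUR = 49°  [△RUM]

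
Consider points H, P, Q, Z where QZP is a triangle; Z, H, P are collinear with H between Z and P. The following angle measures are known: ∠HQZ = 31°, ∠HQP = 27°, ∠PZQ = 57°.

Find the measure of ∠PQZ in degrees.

1. ∠HZQ = 57°  [H on ray ZP]
2. ∠QHZ = 92°  [△QZH]
3. ∠PHQ = 88°  [linear pair at H on ZP]
4. ∠HPQ = 65°  [△QHP]
5. ∠QPZ = 65°  [H on ray PZ]
6. ∠PQZ = 58°  [△QZP]

∠PQZ = 58°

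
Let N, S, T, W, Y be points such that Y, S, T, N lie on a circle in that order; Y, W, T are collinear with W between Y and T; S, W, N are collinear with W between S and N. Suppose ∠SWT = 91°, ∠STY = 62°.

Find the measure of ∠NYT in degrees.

∠NYT = 27°

1. ∠NWY = 91°  [vertical angles at W]
2. ∠SNY = 62°  [same arc YS]
3. ∠NYT = 27°  [△YWN]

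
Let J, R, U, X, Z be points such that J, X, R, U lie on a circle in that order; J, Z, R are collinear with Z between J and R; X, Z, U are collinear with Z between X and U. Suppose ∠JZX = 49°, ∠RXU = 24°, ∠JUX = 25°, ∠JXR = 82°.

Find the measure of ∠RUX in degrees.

1. ∠RZX = 131°  [linear pair at Z on JR]
2. ∠JRX = 25°  [△XZR]
3. ∠RJX = 73°  [△JXR]
4. ∠RUX = 73°  [same arc XR]

∠RUX = 73°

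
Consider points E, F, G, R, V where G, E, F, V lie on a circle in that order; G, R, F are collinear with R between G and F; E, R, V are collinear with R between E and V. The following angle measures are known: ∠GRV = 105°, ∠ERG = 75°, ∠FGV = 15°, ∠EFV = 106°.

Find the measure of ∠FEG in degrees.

1. ∠ERF = 105°  [vertical angles at R]
2. ∠FEV = 15°  [same arc FV]
3. ∠EVF = 59°  [△EFV]
4. ∠EFG = 60°  [△ERF]
5. ∠EGF = 59°  [same arc EF]
6. ∠FEG = 61°  [△GEF]

∠FEG = 61°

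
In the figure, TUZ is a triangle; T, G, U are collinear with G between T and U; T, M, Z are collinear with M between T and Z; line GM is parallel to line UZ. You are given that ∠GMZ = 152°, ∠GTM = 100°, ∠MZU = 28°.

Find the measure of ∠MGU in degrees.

1. ∠GMT = 28°  [linear pair at M on TZ]
2. ∠MGT = 52°  [△TGM]
3. ∠MGU = 128°  [linear pair at G on TU]

∠MGU = 128°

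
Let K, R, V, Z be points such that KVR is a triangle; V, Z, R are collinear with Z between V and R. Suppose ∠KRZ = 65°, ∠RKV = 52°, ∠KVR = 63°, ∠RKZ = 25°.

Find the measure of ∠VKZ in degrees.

∠VKZ = 27°

1. ∠KZR = 90°  [△KZR]
2. ∠KVZ = 63°  [Z on ray VR]
3. ∠KZV = 90°  [linear pair at Z on VR]
4. ∠VKZ = 27°  [△KVZ]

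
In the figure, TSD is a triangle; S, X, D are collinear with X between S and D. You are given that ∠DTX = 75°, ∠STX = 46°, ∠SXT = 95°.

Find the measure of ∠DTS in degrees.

1. ∠TSX = 39°  [△TSX]
2. ∠DXT = 85°  [linear pair at X on SD]
3. ∠DST = 39°  [X on ray SD]
4. ∠TDX = 20°  [△TXD]
5. ∠SDT = 20°  [X on ray DS]
6. ∠DTS = 121°  [△TSD]

∠DTS = 121°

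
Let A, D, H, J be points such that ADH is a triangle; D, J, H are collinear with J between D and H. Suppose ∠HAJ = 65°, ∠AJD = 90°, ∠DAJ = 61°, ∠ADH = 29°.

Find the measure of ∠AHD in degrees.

1. ∠AJH = 90°  [linear pair at J on DH]
2. ∠AHJ = 25°  [△AJH]
3. ∠AHD = 25°  [J on ray HD]

∠AHD = 25°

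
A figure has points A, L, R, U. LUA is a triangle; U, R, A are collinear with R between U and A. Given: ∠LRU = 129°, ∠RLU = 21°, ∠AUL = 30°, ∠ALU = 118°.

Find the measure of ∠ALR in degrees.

∠ALR = 97°

1. ∠ARL = 51°  [linear pair at R on UA]
2. ∠LAU = 32°  [△LUA]
3. ∠LAR = 32°  [R on ray AU]
4. ∠ALR = 97°  [△LRA]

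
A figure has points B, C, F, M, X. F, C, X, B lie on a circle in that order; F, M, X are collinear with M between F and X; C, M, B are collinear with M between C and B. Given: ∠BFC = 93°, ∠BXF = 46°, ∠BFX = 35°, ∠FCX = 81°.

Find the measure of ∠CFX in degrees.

1. ∠BXC = 87°  [cyclic FCXB, opposite ∠F+∠X]
2. ∠BCX = 35°  [same arc XB]
3. ∠CBX = 58°  [△CXB]
4. ∠CFX = 58°  [same arc CX]

∠CFX = 58°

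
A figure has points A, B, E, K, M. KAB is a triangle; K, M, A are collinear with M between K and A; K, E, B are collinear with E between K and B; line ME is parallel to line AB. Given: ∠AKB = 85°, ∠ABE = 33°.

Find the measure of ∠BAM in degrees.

1. ∠ABK = 33°  [E on ray BK]
2. ∠BAK = 62°  [△KAB]
3. ∠BAM = 62°  [M on ray AK]

∠BAM = 62°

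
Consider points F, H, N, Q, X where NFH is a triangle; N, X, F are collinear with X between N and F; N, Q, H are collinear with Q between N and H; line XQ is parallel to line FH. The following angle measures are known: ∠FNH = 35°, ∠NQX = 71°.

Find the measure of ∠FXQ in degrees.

∠FXQ = 106°

1. ∠QNX = 35°  [X on NF, Q on NH]
2. ∠NXQ = 74°  [△NXQ]
3. ∠FXQ = 106°  [linear pair at X on NF]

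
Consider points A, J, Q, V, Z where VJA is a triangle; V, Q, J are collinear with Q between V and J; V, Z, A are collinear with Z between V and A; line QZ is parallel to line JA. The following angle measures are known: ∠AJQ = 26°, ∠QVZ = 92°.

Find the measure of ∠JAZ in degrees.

1. ∠AJV = 26°  [Q on ray JV]
2. ∠AVJ = 92°  [Q on VJ, Z on VA]
3. ∠JAV = 62°  [△VJA]
4. ∠JAZ = 62°  [Z on ray AV]

∠JAZ = 62°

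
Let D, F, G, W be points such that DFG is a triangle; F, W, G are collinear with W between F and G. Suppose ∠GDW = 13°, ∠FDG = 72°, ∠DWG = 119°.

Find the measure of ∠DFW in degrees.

1. ∠DGW = 48°  [△DWG]
2. ∠DGF = 48°  [W on ray GF]
3. ∠DFG = 60°  [△DFG]
4. ∠DFW = 60°  [W on ray FG]

∠DFW = 60°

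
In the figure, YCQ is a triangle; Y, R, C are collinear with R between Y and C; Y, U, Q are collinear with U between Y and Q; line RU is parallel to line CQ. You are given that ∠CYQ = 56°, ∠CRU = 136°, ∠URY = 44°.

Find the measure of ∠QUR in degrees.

∠QUR = 100°

1. ∠RYU = 56°  [R on YC, U on YQ]
2. ∠RUY = 80°  [△YRU]
3. ∠QUR = 100°  [linear pair at U on YQ]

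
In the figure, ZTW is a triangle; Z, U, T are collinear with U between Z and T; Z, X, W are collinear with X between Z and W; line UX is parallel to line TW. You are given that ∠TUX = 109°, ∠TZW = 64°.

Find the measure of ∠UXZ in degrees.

1. ∠XUZ = 71°  [linear pair at U on ZT]
2. ∠UZX = 64°  [U on ZT, X on ZW]
3. ∠UXZ = 45°  [△ZUX]

∠UXZ = 45°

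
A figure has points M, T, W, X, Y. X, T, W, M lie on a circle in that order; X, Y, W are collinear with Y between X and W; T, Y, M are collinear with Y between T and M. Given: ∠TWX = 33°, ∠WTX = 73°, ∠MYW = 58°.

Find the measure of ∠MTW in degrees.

1. ∠TMX = 33°  [same arc XT]
2. ∠MYX = 122°  [linear pair at Y on XW]
3. ∠MXW = 25°  [△XYM]
4. ∠MTW = 25°  [same arc WM]

∠MTW = 25°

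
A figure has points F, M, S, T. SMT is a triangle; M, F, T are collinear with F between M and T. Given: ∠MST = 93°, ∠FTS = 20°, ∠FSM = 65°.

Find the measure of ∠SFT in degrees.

∠SFT = 132°

1. ∠MTS = 20°  [F on ray TM]
2. ∠SMT = 67°  [△SMT]
3. ∠FMS = 67°  [F on ray MT]
4. ∠MFS = 48°  [△SMF]
5. ∠SFT = 132°  [linear pair at F on MT]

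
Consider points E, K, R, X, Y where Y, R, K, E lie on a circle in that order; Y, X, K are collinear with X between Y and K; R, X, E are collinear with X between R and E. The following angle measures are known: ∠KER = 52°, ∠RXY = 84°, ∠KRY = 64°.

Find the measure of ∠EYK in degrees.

∠EYK = 20°

1. ∠EXK = 84°  [vertical angles at X]
2. ∠KEY = 116°  [cyclic YRKE, opposite ∠R+∠E]
3. ∠EKY = 44°  [△KXE]
4. ∠EYK = 20°  [△YKE]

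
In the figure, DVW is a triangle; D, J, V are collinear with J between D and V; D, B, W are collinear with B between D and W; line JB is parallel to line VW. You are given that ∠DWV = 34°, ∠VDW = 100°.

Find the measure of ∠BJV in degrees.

1. ∠DVW = 46°  [△DVW]
2. ∠BJD = 46°  [JB∥VW, corresponding at J]
3. ∠BJV = 134°  [linear pair at J on DV]

∠BJV = 134°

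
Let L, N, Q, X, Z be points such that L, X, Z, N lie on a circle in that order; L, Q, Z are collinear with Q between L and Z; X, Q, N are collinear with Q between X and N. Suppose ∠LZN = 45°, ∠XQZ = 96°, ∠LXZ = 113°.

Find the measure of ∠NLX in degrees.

∠NLX = 119°

1. ∠LXN = 45°  [same arc LN]
2. ∠LQN = 96°  [vertical angles at Q]
3. ∠LNZ = 67°  [cyclic LXZN, opposite ∠X+∠N]
4. ∠NLZ = 68°  [△LZN]
5. ∠LNX = 16°  [△LQN]
6. ∠NLX = 119°  [△LXN]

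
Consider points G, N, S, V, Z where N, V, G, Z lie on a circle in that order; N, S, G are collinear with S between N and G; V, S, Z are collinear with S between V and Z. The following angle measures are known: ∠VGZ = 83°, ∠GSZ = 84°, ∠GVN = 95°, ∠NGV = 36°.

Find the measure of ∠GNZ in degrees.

1. ∠NSZ = 96°  [linear pair at S on NG]
2. ∠NZV = 36°  [same arc NV]
3. ∠GNZ = 48°  [△NSZ]

∠GNZ = 48°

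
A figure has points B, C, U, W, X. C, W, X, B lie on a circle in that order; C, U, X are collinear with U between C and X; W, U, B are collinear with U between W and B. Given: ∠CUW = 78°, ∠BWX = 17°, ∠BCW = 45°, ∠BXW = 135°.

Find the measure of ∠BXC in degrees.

∠BXC = 74°

1. ∠BUX = 78°  [vertical angles at U]
2. ∠WBX = 28°  [△WXB]
3. ∠BXC = 74°  [△XUB]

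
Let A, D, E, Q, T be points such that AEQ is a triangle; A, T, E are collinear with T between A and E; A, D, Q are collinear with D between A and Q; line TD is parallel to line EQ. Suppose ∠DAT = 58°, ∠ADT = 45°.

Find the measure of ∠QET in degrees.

1. ∠ATD = 77°  [△ATD]
2. ∠DTE = 103°  [linear pair at T on AE]
3. ∠QET = 77°  [TD∥EQ, co-interior at E–T]

∠QET = 77°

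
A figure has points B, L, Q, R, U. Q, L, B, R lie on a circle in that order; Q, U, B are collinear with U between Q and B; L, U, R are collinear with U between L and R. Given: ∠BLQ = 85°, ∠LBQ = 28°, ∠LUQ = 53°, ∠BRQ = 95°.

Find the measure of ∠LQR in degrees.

1. ∠BQL = 67°  [△QLB]
2. ∠LRQ = 28°  [same arc QL]
3. ∠QLR = 60°  [△QUL]
4. ∠LQR = 92°  [△QLR]

∠LQR = 92°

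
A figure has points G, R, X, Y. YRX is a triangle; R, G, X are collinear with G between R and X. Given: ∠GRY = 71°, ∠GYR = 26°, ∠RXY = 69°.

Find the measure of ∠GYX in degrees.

∠GYX = 14°

1. ∠RGY = 83°  [△YRG]
2. ∠GXY = 69°  [G on ray XR]
3. ∠XGY = 97°  [linear pair at G on RX]
4. ∠GYX = 14°  [△YGX]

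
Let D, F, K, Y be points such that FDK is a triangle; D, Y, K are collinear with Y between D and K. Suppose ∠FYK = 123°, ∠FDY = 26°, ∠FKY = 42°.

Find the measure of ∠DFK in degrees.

1. ∠FDK = 26°  [Y on ray DK]
2. ∠DKF = 42°  [Y on ray KD]
3. ∠DFK = 112°  [△FDK]

∠DFK = 112°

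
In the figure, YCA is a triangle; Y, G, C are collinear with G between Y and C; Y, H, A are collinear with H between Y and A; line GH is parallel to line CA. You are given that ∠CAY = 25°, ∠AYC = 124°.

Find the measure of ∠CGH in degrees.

∠CGH = 149°

1. ∠ACY = 31°  [△YCA]
2. ∠HGY = 31°  [GH∥CA, corresponding at G]
3. ∠CGH = 149°  [linear pair at G on YC]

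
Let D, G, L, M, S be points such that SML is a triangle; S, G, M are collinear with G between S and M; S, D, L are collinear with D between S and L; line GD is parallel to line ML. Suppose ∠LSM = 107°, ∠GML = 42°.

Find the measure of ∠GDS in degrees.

1. ∠LMS = 42°  [G on ray MS]
2. ∠MLS = 31°  [△SML]
3. ∠GDS = 31°  [GD∥ML, corresponding at D]

∠GDS = 31°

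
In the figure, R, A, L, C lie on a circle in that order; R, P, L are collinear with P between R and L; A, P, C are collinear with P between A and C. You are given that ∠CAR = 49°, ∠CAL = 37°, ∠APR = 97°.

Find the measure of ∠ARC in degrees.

∠ARC = 71°

1. ∠CLR = 49°  [same arc RC]
2. ∠CPL = 97°  [vertical angles at P]
3. ∠ACL = 34°  [△LPC]
4. ∠ALC = 109°  [△ALC]
5. ∠ARC = 71°  [cyclic RALC, opposite ∠R+∠L]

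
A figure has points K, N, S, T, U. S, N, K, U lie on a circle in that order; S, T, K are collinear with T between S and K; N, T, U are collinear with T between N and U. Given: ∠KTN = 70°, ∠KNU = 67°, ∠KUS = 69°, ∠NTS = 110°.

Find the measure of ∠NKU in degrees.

1. ∠KSU = 67°  [same arc KU]
2. ∠SKU = 44°  [△SKU]
3. ∠KTU = 110°  [vertical angles at T]
4. ∠KUN = 26°  [△KTU]
5. ∠NKU = 87°  [△NKU]

∠NKU = 87°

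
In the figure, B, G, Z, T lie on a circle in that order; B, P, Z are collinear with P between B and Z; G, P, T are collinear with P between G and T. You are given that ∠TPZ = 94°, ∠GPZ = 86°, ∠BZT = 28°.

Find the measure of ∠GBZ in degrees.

1. ∠BPG = 94°  [vertical angles at P]
2. ∠BGT = 28°  [same arc BT]
3. ∠GBZ = 58°  [△BPG]

∠GBZ = 58°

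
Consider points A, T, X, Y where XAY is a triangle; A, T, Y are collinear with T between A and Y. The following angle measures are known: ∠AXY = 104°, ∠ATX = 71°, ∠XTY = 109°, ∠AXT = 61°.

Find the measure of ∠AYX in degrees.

1. ∠TAX = 48°  [△XAT]
2. ∠XAY = 48°  [T on ray AY]
3. ∠AYX = 28°  [△XAY]

∠AYX = 28°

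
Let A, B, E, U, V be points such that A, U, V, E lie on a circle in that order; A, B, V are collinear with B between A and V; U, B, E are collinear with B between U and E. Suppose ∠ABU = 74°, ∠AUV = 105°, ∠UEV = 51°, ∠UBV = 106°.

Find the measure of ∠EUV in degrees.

1. ∠EBV = 74°  [vertical angles at B]
2. ∠AEV = 75°  [cyclic AUVE, opposite ∠U+∠E]
3. ∠AVE = 55°  [△VBE]
4. ∠EAV = 50°  [△AVE]
5. ∠EUV = 50°  [same arc VE]

∠EUV = 50°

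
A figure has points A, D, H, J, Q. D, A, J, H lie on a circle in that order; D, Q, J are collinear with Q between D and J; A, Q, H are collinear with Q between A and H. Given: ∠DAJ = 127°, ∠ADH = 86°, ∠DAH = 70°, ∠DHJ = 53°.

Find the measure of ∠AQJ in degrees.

1. ∠AHD = 24°  [△DAH]
2. ∠DJH = 70°  [same arc DH]
3. ∠HDJ = 57°  [△DJH]
4. ∠AJD = 24°  [same arc DA]
5. ∠HAJ = 57°  [same arc JH]
6. ∠AQJ = 99°  [△AQJ]

∠AQJ = 99°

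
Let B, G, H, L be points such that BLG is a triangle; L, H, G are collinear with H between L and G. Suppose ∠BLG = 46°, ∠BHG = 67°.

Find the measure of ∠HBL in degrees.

∠HBL = 21°

1. ∠BLH = 46°  [H on ray LG]
2. ∠BHL = 113°  [linear pair at H on LG]
3. ∠HBL = 21°  [△BLH]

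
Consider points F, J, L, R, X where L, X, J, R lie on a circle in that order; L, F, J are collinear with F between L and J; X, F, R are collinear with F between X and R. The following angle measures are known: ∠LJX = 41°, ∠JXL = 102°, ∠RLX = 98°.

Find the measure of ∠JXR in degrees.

∠JXR = 61°

1. ∠JLX = 37°  [△LXJ]
2. ∠RJX = 82°  [cyclic LXJR, opposite ∠L+∠J]
3. ∠JRX = 37°  [same arc XJ]
4. ∠JXR = 61°  [△XJR]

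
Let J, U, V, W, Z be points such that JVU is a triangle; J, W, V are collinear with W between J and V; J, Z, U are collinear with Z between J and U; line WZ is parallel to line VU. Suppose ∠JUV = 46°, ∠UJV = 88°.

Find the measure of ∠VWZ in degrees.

∠VWZ = 134°

1. ∠JVU = 46°  [△JVU]
2. ∠JWZ = 46°  [WZ∥VU, corresponding at W]
3. ∠VWZ = 134°  [linear pair at W on JV]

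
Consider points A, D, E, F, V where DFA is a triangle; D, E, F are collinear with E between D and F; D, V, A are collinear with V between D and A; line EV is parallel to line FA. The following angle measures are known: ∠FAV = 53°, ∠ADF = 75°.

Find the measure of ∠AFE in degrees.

∠AFE = 52°

1. ∠DAF = 53°  [V on ray AD]
2. ∠AFD = 52°  [△DFA]
3. ∠AFE = 52°  [E on ray FD]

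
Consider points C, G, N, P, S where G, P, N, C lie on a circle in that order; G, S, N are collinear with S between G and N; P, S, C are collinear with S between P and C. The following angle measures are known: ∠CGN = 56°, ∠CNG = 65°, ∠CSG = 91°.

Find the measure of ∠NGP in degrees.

1. ∠CPN = 56°  [same arc NC]
2. ∠GCN = 59°  [△GNC]
3. ∠NSP = 91°  [vertical angles at S]
4. ∠GNP = 33°  [△PSN]
5. ∠GPN = 121°  [cyclic GPNC, opposite ∠P+∠C]
6. ∠NGP = 26°  [△GPN]

∠NGP = 26°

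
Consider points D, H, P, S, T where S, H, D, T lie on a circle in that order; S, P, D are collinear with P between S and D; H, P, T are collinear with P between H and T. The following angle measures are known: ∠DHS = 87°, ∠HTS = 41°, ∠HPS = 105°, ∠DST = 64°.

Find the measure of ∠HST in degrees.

∠HST = 116°

1. ∠DTS = 93°  [cyclic SHDT, opposite ∠H+∠T]
2. ∠DPT = 105°  [vertical angles at P]
3. ∠DHT = 64°  [same arc DT]
4. ∠SDT = 23°  [△SDT]
5. ∠DTH = 52°  [△DPT]
6. ∠HDT = 64°  [△HDT]
7. ∠HST = 116°  [cyclic SHDT, opposite ∠S+∠D]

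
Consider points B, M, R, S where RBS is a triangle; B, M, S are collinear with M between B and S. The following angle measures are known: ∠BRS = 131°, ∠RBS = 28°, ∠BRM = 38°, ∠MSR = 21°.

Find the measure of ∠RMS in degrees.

1. ∠MBR = 28°  [M on ray BS]
2. ∠BMR = 114°  [△RBM]
3. ∠RMS = 66°  [linear pair at M on BS]

∠RMS = 66°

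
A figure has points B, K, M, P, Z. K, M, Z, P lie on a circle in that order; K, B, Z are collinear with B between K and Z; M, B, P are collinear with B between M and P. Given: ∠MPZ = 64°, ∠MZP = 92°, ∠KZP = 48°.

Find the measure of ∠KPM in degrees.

∠KPM = 44°

1. ∠MKP = 88°  [cyclic KMZP, opposite ∠K+∠Z]
2. ∠KMP = 48°  [same arc KP]
3. ∠KPM = 44°  [△KMP]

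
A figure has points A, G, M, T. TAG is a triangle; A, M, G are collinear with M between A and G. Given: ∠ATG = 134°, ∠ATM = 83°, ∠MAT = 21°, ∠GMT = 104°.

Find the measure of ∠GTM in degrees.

∠GTM = 51°

1. ∠GAT = 21°  [M on ray AG]
2. ∠AGT = 25°  [△TAG]
3. ∠MGT = 25°  [M on ray GA]
4. ∠GTM = 51°  [△TMG]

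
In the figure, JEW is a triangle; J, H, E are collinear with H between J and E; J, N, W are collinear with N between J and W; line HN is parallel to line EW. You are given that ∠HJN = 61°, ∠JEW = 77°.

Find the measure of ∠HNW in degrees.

∠HNW = 138°

1. ∠EJW = 61°  [H on JE, N on JW]
2. ∠EWJ = 42°  [△JEW]
3. ∠HNJ = 42°  [HN∥EW, corresponding at N]
4. ∠HNW = 138°  [linear pair at N on JW]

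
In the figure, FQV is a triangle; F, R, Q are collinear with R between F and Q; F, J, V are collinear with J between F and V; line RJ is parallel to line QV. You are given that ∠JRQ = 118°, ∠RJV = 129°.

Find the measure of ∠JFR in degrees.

1. ∠FRJ = 62°  [linear pair at R on FQ]
2. ∠FJR = 51°  [linear pair at J on FV]
3. ∠JFR = 67°  [△FRJ]

∠JFR = 67°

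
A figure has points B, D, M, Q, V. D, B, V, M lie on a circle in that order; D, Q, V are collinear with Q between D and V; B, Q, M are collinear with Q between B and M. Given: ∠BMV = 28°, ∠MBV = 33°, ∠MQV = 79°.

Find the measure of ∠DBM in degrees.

∠DBM = 73°

1. ∠BDV = 28°  [same arc BV]
2. ∠BQD = 79°  [vertical angles at Q]
3. ∠DBM = 73°  [△DQB]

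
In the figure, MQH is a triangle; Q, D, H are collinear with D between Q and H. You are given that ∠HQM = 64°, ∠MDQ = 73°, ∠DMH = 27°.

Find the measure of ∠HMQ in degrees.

1. ∠HDM = 107°  [linear pair at D on QH]
2. ∠DHM = 46°  [△MDH]
3. ∠MHQ = 46°  [D on ray HQ]
4. ∠HMQ = 70°  [△MQH]

∠HMQ = 70°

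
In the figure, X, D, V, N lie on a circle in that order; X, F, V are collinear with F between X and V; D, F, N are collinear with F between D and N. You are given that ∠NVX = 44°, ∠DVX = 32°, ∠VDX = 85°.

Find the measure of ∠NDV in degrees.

∠NDV = 41°

1. ∠NDX = 44°  [same arc XN]
2. ∠DNX = 32°  [same arc XD]
3. ∠DXV = 63°  [△XDV]
4. ∠DXN = 104°  [△XDN]
5. ∠DNV = 63°  [same arc DV]
6. ∠DVN = 76°  [cyclic XDVN, opposite ∠X+∠V]
7. ∠NDV = 41°  [△DVN]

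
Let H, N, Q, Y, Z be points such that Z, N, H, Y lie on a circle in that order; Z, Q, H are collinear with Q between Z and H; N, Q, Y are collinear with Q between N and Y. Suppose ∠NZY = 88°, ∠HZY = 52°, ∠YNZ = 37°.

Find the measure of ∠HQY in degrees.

∠HQY = 107°

1. ∠NYZ = 55°  [△ZNY]
2. ∠YQZ = 73°  [△ZQY]
3. ∠HQY = 107°  [linear pair at Q on ZH]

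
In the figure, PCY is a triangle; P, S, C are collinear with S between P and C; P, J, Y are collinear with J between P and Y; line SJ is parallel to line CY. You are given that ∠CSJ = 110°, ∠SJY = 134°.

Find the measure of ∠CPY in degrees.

1. ∠JSP = 70°  [linear pair at S on PC]
2. ∠PJS = 46°  [linear pair at J on PY]
3. ∠JPS = 64°  [△PSJ]
4. ∠CPY = 64°  [S on PC, J on PY]

∠CPY = 64°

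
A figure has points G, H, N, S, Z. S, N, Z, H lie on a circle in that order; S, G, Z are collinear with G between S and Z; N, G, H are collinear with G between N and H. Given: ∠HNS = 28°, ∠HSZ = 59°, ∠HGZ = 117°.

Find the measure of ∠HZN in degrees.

∠HZN = 86°

1. ∠HZS = 28°  [same arc SH]
2. ∠HNZ = 59°  [same arc ZH]
3. ∠NHZ = 35°  [△ZGH]
4. ∠HZN = 86°  [△NZH]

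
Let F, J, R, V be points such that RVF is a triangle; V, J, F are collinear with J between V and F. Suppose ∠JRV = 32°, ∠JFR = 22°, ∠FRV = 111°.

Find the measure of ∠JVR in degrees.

∠JVR = 47°

1. ∠RFV = 22°  [J on ray FV]
2. ∠FVR = 47°  [△RVF]
3. ∠JVR = 47°  [J on ray VF]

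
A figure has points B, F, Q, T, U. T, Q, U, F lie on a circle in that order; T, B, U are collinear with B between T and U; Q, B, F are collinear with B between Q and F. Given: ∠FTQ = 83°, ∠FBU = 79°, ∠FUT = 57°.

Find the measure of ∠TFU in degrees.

1. ∠FUQ = 97°  [cyclic TQUF, opposite ∠T+∠U]
2. ∠QFU = 44°  [△UBF]
3. ∠FQU = 39°  [△QUF]
4. ∠FTU = 39°  [same arc UF]
5. ∠TFU = 84°  [△TUF]

∠TFU = 84°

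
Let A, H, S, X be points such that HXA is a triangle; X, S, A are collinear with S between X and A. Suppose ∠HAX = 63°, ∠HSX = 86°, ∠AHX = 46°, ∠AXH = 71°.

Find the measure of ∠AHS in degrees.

1. ∠HAS = 63°  [S on ray AX]
2. ∠ASH = 94°  [linear pair at S on XA]
3. ∠AHS = 23°  [△HSA]

∠AHS = 23°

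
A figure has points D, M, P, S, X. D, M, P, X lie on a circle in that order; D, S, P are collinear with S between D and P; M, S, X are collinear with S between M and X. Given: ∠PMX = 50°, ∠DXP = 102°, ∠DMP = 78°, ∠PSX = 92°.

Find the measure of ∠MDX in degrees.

1. ∠PDX = 50°  [same arc PX]
2. ∠DPX = 28°  [△DPX]
3. ∠DSX = 88°  [linear pair at S on DP]
4. ∠DXM = 42°  [△DSX]
5. ∠DMX = 28°  [same arc DX]
6. ∠MDX = 110°  [△DMX]

∠MDX = 110°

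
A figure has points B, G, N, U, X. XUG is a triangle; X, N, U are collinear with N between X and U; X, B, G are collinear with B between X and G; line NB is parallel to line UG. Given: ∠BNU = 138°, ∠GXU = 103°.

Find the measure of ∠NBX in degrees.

∠NBX = 35°

1. ∠BNX = 42°  [linear pair at N on XU]
2. ∠BXN = 103°  [N on XU, B on XG]
3. ∠NBX = 35°  [△XNB]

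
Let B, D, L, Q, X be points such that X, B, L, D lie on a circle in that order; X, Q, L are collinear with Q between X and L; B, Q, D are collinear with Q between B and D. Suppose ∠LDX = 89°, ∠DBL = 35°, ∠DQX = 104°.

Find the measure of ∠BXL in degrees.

∠BXL = 48°

1. ∠DXL = 35°  [same arc LD]
2. ∠BQL = 104°  [vertical angles at Q]
3. ∠DLX = 56°  [△XLD]
4. ∠BQX = 76°  [linear pair at Q on XL]
5. ∠DBX = 56°  [same arc XD]
6. ∠BXL = 48°  [△XQB]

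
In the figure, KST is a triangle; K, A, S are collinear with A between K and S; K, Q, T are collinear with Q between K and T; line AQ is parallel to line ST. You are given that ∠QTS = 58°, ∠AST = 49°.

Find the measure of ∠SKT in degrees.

∠SKT = 73°

1. ∠KTS = 58°  [Q on ray TK]
2. ∠KST = 49°  [A on ray SK]
3. ∠SKT = 73°  [△KST]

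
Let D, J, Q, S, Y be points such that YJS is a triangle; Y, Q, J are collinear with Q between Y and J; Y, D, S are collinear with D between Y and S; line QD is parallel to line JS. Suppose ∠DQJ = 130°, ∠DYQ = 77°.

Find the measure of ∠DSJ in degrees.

∠DSJ = 53°

1. ∠DQY = 50°  [linear pair at Q on YJ]
2. ∠QDY = 53°  [△YQD]
3. ∠QDS = 127°  [linear pair at D on YS]
4. ∠DSJ = 53°  [QD∥JS, co-interior at S–D]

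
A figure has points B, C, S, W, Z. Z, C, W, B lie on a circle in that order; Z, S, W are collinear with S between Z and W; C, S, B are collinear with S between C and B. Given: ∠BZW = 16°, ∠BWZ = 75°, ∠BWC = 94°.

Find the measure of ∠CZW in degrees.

1. ∠BCW = 16°  [same arc WB]
2. ∠CBW = 70°  [△CWB]
3. ∠CZW = 70°  [same arc CW]

∠CZW = 70°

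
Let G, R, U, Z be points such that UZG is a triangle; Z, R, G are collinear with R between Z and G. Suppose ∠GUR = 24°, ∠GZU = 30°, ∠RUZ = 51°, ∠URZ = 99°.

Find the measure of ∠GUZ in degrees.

1. ∠GRU = 81°  [linear pair at R on ZG]
2. ∠RGU = 75°  [△URG]
3. ∠UGZ = 75°  [R on ray GZ]
4. ∠GUZ = 75°  [△UZG]

∠GUZ = 75°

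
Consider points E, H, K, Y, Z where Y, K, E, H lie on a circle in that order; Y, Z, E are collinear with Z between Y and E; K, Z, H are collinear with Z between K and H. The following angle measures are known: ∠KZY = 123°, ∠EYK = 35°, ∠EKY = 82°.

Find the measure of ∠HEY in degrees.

∠HEY = 22°

1. ∠EZH = 123°  [vertical angles at Z]
2. ∠EHK = 35°  [same arc KE]
3. ∠HEY = 22°  [△EZH]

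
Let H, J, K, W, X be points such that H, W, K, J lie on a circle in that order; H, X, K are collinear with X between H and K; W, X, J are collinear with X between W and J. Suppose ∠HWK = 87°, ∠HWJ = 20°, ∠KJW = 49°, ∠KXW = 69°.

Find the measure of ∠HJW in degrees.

1. ∠HJK = 93°  [cyclic HWKJ, opposite ∠W+∠J]
2. ∠HKJ = 20°  [same arc HJ]
3. ∠HXJ = 69°  [vertical angles at X]
4. ∠JHK = 67°  [△HKJ]
5. ∠HJW = 44°  [△HXJ]

∠HJW = 44°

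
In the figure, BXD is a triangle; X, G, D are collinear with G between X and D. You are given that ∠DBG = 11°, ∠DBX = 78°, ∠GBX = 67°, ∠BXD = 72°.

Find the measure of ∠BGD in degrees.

1. ∠BDX = 30°  [△BXD]
2. ∠BDG = 30°  [G on ray DX]
3. ∠BGD = 139°  [△BGD]

∠BGD = 139°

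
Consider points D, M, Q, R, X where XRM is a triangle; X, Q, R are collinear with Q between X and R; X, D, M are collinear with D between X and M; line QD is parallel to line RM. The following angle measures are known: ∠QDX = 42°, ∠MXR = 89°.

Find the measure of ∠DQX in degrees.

∠DQX = 49°

1. ∠RMX = 42°  [QD∥RM, corresponding at D]
2. ∠MRX = 49°  [△XRM]
3. ∠DQX = 49°  [QD∥RM, corresponding at Q]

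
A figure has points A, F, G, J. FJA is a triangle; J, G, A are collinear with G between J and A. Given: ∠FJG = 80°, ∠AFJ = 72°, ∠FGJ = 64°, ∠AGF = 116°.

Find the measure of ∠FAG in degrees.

1. ∠AJF = 80°  [G on ray JA]
2. ∠FAJ = 28°  [△FJA]
3. ∠FAG = 28°  [G on ray AJ]

∠FAG = 28°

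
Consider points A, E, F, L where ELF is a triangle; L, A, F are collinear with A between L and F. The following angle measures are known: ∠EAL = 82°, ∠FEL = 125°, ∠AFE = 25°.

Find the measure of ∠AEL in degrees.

∠AEL = 68°

1. ∠EFL = 25°  [A on ray FL]
2. ∠ELF = 30°  [△ELF]
3. ∠ALE = 30°  [A on ray LF]
4. ∠AEL = 68°  [△ELA]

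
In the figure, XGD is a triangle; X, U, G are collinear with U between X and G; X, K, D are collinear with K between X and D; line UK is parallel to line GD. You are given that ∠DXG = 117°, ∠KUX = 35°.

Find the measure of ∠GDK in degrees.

∠GDK = 28°

1. ∠KXU = 117°  [U on XG, K on XD]
2. ∠UKX = 28°  [△XUK]
3. ∠DKU = 152°  [linear pair at K on XD]
4. ∠GDK = 28°  [UK∥GD, co-interior at D–K]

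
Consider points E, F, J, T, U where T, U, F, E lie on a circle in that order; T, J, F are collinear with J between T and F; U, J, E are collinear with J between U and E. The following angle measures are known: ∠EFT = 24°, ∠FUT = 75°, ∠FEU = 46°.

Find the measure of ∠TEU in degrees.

1. ∠EJF = 110°  [△FJE]
2. ∠FET = 105°  [cyclic TUFE, opposite ∠U+∠E]
3. ∠EJT = 70°  [linear pair at J on TF]
4. ∠ETF = 51°  [△TFE]
5. ∠TEU = 59°  [△TJE]

∠TEU = 59°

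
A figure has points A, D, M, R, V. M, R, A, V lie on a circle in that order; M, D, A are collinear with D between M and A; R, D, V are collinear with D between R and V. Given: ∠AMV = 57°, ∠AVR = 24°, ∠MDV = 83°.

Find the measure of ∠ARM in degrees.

1. ∠ARV = 57°  [same arc AV]
2. ∠AMR = 24°  [same arc RA]
3. ∠ADR = 83°  [vertical angles at D]
4. ∠MAR = 40°  [△RDA]
5. ∠ARM = 116°  [△MRA]

∠ARM = 116°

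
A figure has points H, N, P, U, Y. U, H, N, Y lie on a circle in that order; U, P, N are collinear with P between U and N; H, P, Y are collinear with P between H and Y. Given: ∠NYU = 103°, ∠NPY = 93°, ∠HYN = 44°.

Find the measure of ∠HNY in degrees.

1. ∠NHU = 77°  [cyclic UHNY, opposite ∠H+∠Y]
2. ∠HPU = 93°  [vertical angles at P]
3. ∠HUN = 44°  [same arc HN]
4. ∠HNU = 59°  [△UHN]
5. ∠HPN = 87°  [linear pair at P on UN]
6. ∠NHY = 34°  [△HPN]
7. ∠HNY = 102°  [△HNY]

∠HNY = 102°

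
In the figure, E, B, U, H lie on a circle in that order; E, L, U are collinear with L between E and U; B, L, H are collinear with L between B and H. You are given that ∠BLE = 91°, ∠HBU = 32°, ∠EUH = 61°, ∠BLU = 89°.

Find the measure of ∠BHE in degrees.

∠BHE = 59°

1. ∠HEU = 32°  [same arc UH]
2. ∠ELH = 89°  [vertical angles at L]
3. ∠BHE = 59°  [△ELH]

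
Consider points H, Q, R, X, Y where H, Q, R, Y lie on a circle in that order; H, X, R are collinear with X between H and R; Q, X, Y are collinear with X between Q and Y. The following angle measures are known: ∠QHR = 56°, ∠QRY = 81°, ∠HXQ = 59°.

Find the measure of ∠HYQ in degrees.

1. ∠HQY = 65°  [△HXQ]
2. ∠QHY = 99°  [cyclic HQRY, opposite ∠H+∠R]
3. ∠HYQ = 16°  [△HQY]

∠HYQ = 16°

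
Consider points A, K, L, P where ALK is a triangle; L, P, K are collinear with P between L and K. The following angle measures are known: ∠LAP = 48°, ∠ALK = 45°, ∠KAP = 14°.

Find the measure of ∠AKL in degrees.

∠AKL = 73°

1. ∠ALP = 45°  [P on ray LK]
2. ∠APL = 87°  [△ALP]
3. ∠APK = 93°  [linear pair at P on LK]
4. ∠AKP = 73°  [△APK]
5. ∠AKL = 73°  [P on ray KL]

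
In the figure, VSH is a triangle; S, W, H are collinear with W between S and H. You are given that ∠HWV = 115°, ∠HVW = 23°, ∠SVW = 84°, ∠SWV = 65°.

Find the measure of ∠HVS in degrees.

∠HVS = 107°

1. ∠VHW = 42°  [△VWH]
2. ∠VSW = 31°  [△VSW]
3. ∠SHV = 42°  [W on ray HS]
4. ∠HSV = 31°  [W on ray SH]
5. ∠HVS = 107°  [△VSH]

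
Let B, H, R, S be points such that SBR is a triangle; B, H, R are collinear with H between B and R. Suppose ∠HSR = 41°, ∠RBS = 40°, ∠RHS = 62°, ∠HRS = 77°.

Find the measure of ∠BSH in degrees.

1. ∠HBS = 40°  [H on ray BR]
2. ∠BHS = 118°  [linear pair at H on BR]
3. ∠BSH = 22°  [△SBH]

∠BSH = 22°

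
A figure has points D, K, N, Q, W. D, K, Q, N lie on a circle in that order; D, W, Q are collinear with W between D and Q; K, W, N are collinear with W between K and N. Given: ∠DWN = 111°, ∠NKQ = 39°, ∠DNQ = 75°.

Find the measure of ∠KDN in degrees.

1. ∠NDQ = 39°  [same arc QN]
2. ∠DQN = 66°  [△DQN]
3. ∠DNK = 30°  [△DWN]
4. ∠DKN = 66°  [same arc DN]
5. ∠KDN = 84°  [△DKN]

∠KDN = 84°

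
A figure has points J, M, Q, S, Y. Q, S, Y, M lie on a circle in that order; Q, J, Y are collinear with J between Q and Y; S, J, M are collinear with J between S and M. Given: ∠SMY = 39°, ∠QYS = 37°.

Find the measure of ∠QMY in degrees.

∠QMY = 76°

1. ∠SQY = 39°  [same arc SY]
2. ∠QSY = 104°  [△QSY]
3. ∠QMY = 76°  [cyclic QSYM, opposite ∠S+∠M]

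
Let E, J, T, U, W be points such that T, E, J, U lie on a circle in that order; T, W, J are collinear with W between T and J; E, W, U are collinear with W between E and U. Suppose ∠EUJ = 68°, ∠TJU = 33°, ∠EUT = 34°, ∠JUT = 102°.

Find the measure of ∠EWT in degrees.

1. ∠ETJ = 68°  [same arc EJ]
2. ∠TEU = 33°  [same arc TU]
3. ∠EWT = 79°  [△TWE]

∠EWT = 79°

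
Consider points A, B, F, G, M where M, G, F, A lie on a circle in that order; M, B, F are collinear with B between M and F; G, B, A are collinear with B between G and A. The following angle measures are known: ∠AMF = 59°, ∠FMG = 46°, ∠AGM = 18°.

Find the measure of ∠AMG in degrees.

1. ∠AGF = 59°  [same arc FA]
2. ∠FAG = 46°  [same arc GF]
3. ∠AFG = 75°  [△GFA]
4. ∠AMG = 105°  [cyclic MGFA, opposite ∠M+∠F]

∠AMG = 105°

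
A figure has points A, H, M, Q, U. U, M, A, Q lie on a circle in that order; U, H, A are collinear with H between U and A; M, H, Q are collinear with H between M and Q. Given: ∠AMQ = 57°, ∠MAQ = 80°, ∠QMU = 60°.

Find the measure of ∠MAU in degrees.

∠MAU = 20°

1. ∠MUQ = 100°  [cyclic UMAQ, opposite ∠U+∠A]
2. ∠MQU = 20°  [△UMQ]
3. ∠MAU = 20°  [same arc UM]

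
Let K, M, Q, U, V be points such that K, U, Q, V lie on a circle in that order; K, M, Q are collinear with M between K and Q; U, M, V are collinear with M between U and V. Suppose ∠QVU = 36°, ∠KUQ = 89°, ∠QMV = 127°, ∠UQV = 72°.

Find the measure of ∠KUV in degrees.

∠KUV = 17°

1. ∠QKU = 36°  [same arc UQ]
2. ∠KMU = 127°  [vertical angles at M]
3. ∠KUV = 17°  [△KMU]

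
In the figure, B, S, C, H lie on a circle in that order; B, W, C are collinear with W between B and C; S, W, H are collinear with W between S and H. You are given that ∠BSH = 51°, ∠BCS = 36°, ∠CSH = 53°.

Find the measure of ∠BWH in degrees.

1. ∠BHS = 36°  [same arc BS]
2. ∠CBH = 53°  [same arc CH]
3. ∠BWH = 91°  [△BWH]

∠BWH = 91°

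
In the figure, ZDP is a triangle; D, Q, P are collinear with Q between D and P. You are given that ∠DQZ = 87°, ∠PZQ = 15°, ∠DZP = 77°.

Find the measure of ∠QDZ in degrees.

1. ∠PQZ = 93°  [linear pair at Q on DP]
2. ∠QPZ = 72°  [△ZQP]
3. ∠DPZ = 72°  [Q on ray PD]
4. ∠PDZ = 31°  [△ZDP]
5. ∠QDZ = 31°  [Q on ray DP]

∠QDZ = 31°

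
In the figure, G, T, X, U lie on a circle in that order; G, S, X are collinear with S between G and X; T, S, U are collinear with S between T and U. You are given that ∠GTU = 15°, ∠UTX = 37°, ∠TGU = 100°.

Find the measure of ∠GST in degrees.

1. ∠GXU = 15°  [same arc GU]
2. ∠GUT = 65°  [△GTU]
3. ∠UGX = 37°  [same arc XU]
4. ∠GUX = 128°  [△GXU]
5. ∠GXT = 65°  [same arc GT]
6. ∠GTX = 52°  [cyclic GTXU, opposite ∠T+∠U]
7. ∠TGX = 63°  [△GTX]
8. ∠GST = 102°  [△GST]

∠GST = 102°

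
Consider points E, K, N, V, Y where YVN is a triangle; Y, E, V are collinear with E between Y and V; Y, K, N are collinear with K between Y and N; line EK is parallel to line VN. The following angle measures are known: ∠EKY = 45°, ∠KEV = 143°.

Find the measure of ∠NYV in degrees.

∠NYV = 98°

1. ∠KEY = 37°  [linear pair at E on YV]
2. ∠EYK = 98°  [△YEK]
3. ∠NYV = 98°  [E on YV, K on YN]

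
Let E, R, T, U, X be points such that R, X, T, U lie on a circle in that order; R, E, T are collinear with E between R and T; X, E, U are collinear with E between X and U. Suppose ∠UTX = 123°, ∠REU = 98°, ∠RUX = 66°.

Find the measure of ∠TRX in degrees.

1. ∠URX = 57°  [cyclic RXTU, opposite ∠R+∠T]
2. ∠TEX = 98°  [vertical angles at E]
3. ∠RXU = 57°  [△RXU]
4. ∠REX = 82°  [linear pair at E on RT]
5. ∠TRX = 41°  [△REX]

∠TRX = 41°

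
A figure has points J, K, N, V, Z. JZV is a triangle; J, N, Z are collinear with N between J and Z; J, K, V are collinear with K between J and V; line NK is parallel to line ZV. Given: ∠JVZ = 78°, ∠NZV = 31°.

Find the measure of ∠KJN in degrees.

1. ∠JZV = 31°  [N on ray ZJ]
2. ∠VJZ = 71°  [△JZV]
3. ∠KJN = 71°  [N on JZ, K on JV]

∠KJN = 71°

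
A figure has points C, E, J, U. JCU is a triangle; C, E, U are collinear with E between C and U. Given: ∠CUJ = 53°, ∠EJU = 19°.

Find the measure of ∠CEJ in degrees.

∠CEJ = 72°

1. ∠EUJ = 53°  [E on ray UC]
2. ∠JEU = 108°  [△JEU]
3. ∠CEJ = 72°  [linear pair at E on CU]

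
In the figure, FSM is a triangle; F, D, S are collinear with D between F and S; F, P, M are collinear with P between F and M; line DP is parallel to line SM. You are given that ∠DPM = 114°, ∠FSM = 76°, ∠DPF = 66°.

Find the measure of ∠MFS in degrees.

1. ∠FDP = 76°  [DP∥SM, corresponding at D]
2. ∠DFP = 38°  [△FDP]
3. ∠MFS = 38°  [D on FS, P on FM]

∠MFS = 38°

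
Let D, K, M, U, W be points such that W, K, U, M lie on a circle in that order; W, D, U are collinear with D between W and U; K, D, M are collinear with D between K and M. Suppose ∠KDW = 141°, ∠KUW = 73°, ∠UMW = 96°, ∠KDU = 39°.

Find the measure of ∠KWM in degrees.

∠KWM = 91°

1. ∠KMW = 73°  [same arc WK]
2. ∠UKW = 84°  [cyclic WKUM, opposite ∠K+∠M]
3. ∠KWU = 23°  [△WKU]
4. ∠MKW = 16°  [△WDK]
5. ∠KWM = 91°  [△WKM]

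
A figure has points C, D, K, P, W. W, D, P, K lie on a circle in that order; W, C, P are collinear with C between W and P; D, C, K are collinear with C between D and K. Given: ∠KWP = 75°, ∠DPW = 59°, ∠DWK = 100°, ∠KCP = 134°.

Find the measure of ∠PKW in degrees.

∠PKW = 84°

1. ∠DKW = 59°  [same arc WD]
2. ∠KDW = 21°  [△WDK]
3. ∠KPW = 21°  [same arc WK]
4. ∠PKW = 84°  [△WPK]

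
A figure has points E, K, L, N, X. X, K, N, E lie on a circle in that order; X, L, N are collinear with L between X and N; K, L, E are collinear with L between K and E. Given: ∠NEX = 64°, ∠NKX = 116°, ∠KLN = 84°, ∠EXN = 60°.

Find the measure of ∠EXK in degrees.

∠EXK = 88°

1. ∠ENX = 56°  [△XNE]
2. ∠ELX = 84°  [vertical angles at L]
3. ∠KEX = 36°  [△XLE]
4. ∠EKX = 56°  [same arc XE]
5. ∠EXK = 88°  [△XKE]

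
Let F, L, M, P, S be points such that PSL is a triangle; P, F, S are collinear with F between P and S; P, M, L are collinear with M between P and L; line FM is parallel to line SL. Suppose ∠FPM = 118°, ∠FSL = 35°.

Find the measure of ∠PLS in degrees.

1. ∠LPS = 118°  [F on PS, M on PL]
2. ∠LSP = 35°  [F on ray SP]
3. ∠PLS = 27°  [△PSL]

∠PLS = 27°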